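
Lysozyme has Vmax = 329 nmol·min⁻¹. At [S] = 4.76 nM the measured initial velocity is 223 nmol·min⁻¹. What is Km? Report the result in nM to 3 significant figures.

From v = Vmax[S]/(Km+[S]), Km = [S](Vmax − v)/v.
Km = 4.76 × (329 − 223) / 223 = 504.6/223 = 2.26 nM.

2.26 nM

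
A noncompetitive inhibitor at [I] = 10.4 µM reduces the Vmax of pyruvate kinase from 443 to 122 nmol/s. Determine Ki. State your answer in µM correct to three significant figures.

3.95 µM

Noncompetitive: Vmax,app = Vmax/α with α = 1 + [I]/Ki.
α = Vmax/Vmax,app = 443/122 = 3.631.
Ki = [I]/(α − 1) = 10.4/2.631 = 3.95 µM.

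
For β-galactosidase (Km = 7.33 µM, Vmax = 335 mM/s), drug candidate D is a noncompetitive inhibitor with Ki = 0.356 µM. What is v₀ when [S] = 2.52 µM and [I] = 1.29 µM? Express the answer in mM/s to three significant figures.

18.5 mM/s

With α = 1 + [I]/Ki = 1 + 1.29/0.356 = 4.624, the noncompetitive rate law is v = (Vmax/α)·[S] / (Km + [S]).
v = (335/4.624)×2.52 / (7.33 + 2.52) = 182.6/9.850 = 18.5 mM/s.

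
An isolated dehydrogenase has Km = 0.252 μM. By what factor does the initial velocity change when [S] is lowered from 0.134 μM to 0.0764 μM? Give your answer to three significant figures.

The fractional saturations are [S]/(Km+[S]) = 0.134/0.3860 = 0.3472 and 0.0764/0.3284 = 0.2326.
v₂/v₁ is just their ratio: 0.2326/0.3472 = 0.670.

0.670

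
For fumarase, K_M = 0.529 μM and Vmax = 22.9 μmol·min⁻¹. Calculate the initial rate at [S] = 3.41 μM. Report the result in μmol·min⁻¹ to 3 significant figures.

19.8 μmol·min⁻¹

[S]/(Km+[S]) = 3.41/3.939 = 0.8657, the fractional saturation.
v = 0.8657 × Vmax = 0.8657 × 22.9 = 19.8 μmol·min⁻¹.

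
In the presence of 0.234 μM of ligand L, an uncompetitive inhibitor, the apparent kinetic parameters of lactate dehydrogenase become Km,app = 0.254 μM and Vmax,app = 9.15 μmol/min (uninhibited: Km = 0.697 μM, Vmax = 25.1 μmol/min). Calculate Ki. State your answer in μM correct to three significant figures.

Uncompetitive: Vmax,app = Vmax/α (and Km,app = Km/α) with α = 1 + [I]/Ki.
α = Vmax/Vmax,app = 25.1/9.15 = 2.743.
Since α = 1 + [I]/Ki, [I]/Ki = 2.743 − 1 = 1.743 and Ki = 0.234/1.743 = 0.134 μM.

0.134 μM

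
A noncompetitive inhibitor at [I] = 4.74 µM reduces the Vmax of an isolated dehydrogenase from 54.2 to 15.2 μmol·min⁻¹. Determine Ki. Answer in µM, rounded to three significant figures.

1.85 µM

Noncompetitive: Vmax,app = Vmax/α with α = 1 + [I]/Ki.
α = Vmax/Vmax,app = 54.2/15.2 = 3.566.
Since α = 1 + [I]/Ki, [I]/Ki = 3.566 − 1 = 2.566 and Ki = 4.74/2.566 = 1.85 µM.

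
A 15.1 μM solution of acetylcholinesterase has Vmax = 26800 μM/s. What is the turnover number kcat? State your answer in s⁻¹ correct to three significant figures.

1770 s⁻¹

kcat = Vmax/[E]total = 26800 μM/s / 15.1 μM = 1770 s⁻¹.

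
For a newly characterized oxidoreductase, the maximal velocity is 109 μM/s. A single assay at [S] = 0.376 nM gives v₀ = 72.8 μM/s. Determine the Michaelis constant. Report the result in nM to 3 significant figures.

From v = Vmax[S]/(Km+[S]), Km = [S](Vmax − v)/v.
Km = 0.376 × (109 − 72.8) / 72.8 = 13.61/72.8 = 0.187 nM.

0.187 nM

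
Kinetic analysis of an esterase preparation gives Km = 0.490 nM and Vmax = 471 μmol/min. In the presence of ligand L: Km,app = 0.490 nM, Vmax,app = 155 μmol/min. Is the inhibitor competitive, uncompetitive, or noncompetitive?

Vmax decreases (471 → 155 μmol/min) while Km is unchanged — pure noncompetitive inhibition.

noncompetitive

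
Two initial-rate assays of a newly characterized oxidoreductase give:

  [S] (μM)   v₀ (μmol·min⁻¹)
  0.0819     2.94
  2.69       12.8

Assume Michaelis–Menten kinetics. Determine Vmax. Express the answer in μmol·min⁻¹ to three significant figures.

14.3 μmol·min⁻¹

In reciprocal form, 1/v = (Km/Vmax)·(1/[S]) + 1/Vmax. The two points give (1/[S], 1/v) = (12.21, 0.3401) and (0.3717, 0.07812).
Slope = (0.3401 − 0.07812)/(12.21 − 0.3717) = 0.02213; intercept = 0.3401 − 0.02213×12.21 = 0.06990.
Vmax = 1/intercept = 14.3 μmol·min⁻¹; Km = slope × Vmax = 0.02213 × 14.3 = 0.317 μM.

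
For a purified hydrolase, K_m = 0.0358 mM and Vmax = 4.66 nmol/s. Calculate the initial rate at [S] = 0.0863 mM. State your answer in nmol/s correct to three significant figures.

3.29 nmol/s

v = Vmax·[S]/(Km + [S]) = 4.66 × 0.0863 / (0.0358 + 0.0863)
  = 0.4022 / 0.1221 = 3.29 nmol/s.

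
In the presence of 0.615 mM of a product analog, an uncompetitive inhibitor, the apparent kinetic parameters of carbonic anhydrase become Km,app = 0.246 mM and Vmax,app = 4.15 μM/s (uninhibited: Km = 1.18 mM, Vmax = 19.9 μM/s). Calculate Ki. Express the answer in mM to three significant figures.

0.162 mM

Uncompetitive: Vmax,app = Vmax/α (and Km,app = Km/α) with α = 1 + [I]/Ki.
α = Vmax/Vmax,app = 19.9/4.15 = 4.795.
Ki = [I]/(α − 1) = 0.615/3.795 = 0.162 mM.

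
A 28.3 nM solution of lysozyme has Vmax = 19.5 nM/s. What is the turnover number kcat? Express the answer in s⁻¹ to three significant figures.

kcat = Vmax/[E]total = 19.5 nM/s / 28.3 nM = 0.689 s⁻¹.

0.689 s⁻¹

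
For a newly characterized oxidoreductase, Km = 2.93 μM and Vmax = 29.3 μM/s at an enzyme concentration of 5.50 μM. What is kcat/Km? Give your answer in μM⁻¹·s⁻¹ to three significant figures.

1.82 μM⁻¹·s⁻¹

kcat = Vmax/[E]total = 29.3/5.50 = 5.33 s⁻¹.
kcat/Km = 5.33/2.93 = 1.82 μM⁻¹·s⁻¹.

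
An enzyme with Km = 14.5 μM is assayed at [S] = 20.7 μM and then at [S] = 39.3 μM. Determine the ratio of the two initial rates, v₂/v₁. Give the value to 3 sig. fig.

The fractional saturations are [S]/(Km+[S]) = 20.7/35.20 = 0.5881 and 39.3/53.80 = 0.7305.
v₂/v₁ is just their ratio: 0.7305/0.5881 = 1.24.

1.24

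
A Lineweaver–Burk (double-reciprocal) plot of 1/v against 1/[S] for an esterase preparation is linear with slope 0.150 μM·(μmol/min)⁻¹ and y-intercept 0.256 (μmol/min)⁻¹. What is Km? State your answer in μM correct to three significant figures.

0.586 μM

y-intercept = 1/Vmax ⇒ Vmax = 3.91 μmol/min; slope = Km/Vmax ⇒ Km = slope × Vmax.
Km = 0.150 × 3.91 = 0.586 μM.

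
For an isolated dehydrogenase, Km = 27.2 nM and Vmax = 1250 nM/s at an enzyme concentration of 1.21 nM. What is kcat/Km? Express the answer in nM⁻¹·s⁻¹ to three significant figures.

38.0 nM⁻¹·s⁻¹

kcat = Vmax/[E]total = 1250/1.21 = 1030 s⁻¹.
kcat/Km = 1030/27.2 = 38.0 nM⁻¹·s⁻¹.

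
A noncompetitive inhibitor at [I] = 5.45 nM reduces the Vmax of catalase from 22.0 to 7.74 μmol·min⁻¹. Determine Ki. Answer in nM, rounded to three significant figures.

2.96 nM

Noncompetitive: Vmax,app = Vmax/α with α = 1 + [I]/Ki.
α = Vmax/Vmax,app = 22.0/7.74 = 2.842.
Since α = 1 + [I]/Ki, [I]/Ki = 2.842 − 1 = 1.842 and Ki = 5.45/1.842 = 2.96 nM.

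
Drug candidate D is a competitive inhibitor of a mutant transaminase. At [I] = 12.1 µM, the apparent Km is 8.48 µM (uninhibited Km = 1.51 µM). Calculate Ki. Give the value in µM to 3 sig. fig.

2.62 µM

Competitive: Km,app = α·Km with α = 1 + [I]/Ki.
α = Km,app/Km = 8.48/1.51 = 5.616.
Ki = [I]/(α − 1) = 12.1/4.616 = 2.62 µM.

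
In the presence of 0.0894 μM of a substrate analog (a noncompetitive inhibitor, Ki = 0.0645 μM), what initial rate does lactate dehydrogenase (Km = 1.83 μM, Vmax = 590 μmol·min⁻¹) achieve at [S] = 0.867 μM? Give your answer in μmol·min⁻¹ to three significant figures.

With α = 1 + [I]/Ki = 1 + 0.0894/0.0645 = 2.386, the noncompetitive rate law is v = (Vmax/α)·[S] / (Km + [S]).
v = (590/2.386)×0.867 / (1.83 + 0.867) = 214.4/2.697 = 79.5 μmol·min⁻¹.

79.5 μmol·min⁻¹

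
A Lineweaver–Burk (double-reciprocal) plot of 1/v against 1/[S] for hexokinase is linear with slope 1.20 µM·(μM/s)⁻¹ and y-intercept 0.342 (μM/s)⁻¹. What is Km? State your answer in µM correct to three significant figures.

3.51 µM

y-intercept = 1/Vmax ⇒ Vmax = 2.92 μM/s; slope = Km/Vmax ⇒ Km = slope × Vmax.
Km = 1.20 × 2.92 = 3.51 µM.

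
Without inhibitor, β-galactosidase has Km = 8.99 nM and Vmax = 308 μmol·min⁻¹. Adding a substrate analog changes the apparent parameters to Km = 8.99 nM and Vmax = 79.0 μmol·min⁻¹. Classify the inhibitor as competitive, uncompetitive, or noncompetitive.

noncompetitive

Vmax decreases (308 → 79.0 μmol·min⁻¹) while Km is unchanged — pure noncompetitive inhibition.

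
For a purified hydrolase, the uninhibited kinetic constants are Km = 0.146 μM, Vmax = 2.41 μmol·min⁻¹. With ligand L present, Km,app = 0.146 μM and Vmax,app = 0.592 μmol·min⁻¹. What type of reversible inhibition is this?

Vmax decreases (2.41 → 0.592 μmol·min⁻¹) while Km is unchanged — pure noncompetitive inhibition.

noncompetitive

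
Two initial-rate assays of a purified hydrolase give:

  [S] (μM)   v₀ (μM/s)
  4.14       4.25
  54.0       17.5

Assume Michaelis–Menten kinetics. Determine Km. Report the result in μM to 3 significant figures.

18.9 μM

From v = Vmax[S]/(Km+[S]), each point gives Vmax = v(Km+[S])/[S].
Equating: 4.25(Km+4.14)/4.14 = 17.5(Km+54.0)/54.0.
1.027·Km + 4.25 = 0.3241·Km + 17.5, so (1.027 − 0.3241)·Km = 17.5 − 4.25.
Km = 13.25/0.7025 = 18.9 μM; then Vmax = 4.25(18.9+4.14)/4.14 = 23.6 μM/s.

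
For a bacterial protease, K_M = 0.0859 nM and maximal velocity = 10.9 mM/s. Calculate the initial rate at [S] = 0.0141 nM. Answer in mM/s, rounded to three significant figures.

1.54 mM/s

[S]/(Km+[S]) = 0.0141/0.1000 = 0.1410, the fractional saturation.
v = 0.1410 × Vmax = 0.1410 × 10.9 = 1.54 mM/s.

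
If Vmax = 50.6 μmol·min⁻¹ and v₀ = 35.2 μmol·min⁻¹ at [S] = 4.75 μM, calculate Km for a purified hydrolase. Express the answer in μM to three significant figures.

2.08 μM

v/Vmax = 35.2/50.6 = 0.6957 = [S]/(Km+[S]).
So Km + [S] = [S]/0.6957 = 6.828 μM, giving Km = 6.828 − 4.75 = 2.08 μM.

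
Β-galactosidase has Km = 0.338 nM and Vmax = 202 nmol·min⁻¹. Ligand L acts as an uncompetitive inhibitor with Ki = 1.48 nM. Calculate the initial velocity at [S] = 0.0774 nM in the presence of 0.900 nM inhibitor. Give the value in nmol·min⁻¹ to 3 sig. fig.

33.8 nmol·min⁻¹

With α = 1 + [I]/Ki = 1 + 0.900/1.48 = 1.608, the uncompetitive rate law is v = (Vmax/α)·[S] / (Km/α + [S]).
v = (202/1.608)×0.0774 / (0.338/1.608 + 0.0774) = 9.722/0.2876 = 33.8 nmol·min⁻¹.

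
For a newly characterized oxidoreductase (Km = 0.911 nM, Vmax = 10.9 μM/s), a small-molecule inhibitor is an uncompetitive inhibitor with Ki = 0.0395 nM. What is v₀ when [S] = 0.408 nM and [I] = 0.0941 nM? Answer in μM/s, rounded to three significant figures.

1.94 μM/s

With α = 1 + [I]/Ki = 1 + 0.0941/0.0395 = 3.382, the uncompetitive rate law is v = (Vmax/α)·[S] / (Km/α + [S]).
v = (10.9/3.382)×0.408 / (0.911/3.382 + 0.408) = 1.315/0.6773 = 1.94 μM/s.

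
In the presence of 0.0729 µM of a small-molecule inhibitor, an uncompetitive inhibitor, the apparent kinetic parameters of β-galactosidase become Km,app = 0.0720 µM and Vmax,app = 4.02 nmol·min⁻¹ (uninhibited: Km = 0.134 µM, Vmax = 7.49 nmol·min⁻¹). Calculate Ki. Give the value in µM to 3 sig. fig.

0.0845 µM

Uncompetitive: Vmax,app = Vmax/α (and Km,app = Km/α) with α = 1 + [I]/Ki.
α = Vmax/Vmax,app = 7.49/4.02 = 1.863.
Since α = 1 + [I]/Ki, [I]/Ki = 1.863 − 1 = 0.8632 and Ki = 0.0729/0.8632 = 0.0845 µM.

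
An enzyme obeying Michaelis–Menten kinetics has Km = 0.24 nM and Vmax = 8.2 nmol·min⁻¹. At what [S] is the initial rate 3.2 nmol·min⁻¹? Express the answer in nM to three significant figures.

Rearranging v = Vmax[S]/(Km+[S]) gives [S] = Km·v/(Vmax − v).
[S] = 0.24 × 3.2 / (8.2 − 3.2) = 0.7680/5.000 = 0.154 nM.

0.154 nM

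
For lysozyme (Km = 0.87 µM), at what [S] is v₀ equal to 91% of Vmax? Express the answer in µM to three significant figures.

v/Vmax = [S]/(Km+[S]) = 0.91, so [S] = Km·0.91/(1 − 0.91) = 0.87 × 10.11.
[S] = 8.80 µM.

8.80 µM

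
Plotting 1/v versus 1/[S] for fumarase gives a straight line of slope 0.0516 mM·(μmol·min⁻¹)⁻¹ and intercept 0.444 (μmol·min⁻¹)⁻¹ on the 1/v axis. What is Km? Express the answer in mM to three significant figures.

0.116 mM

y-intercept = 1/Vmax ⇒ Vmax = 2.25 μmol·min⁻¹; slope = Km/Vmax ⇒ Km = slope × Vmax.
Km = 0.0516 × 2.25 = 0.116 mM.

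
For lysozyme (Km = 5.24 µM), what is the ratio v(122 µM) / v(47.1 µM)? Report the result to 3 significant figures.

The fractional saturations are [S]/(Km+[S]) = 47.1/52.34 = 0.8999 and 122/127.2 = 0.9588.
v₂/v₁ is just their ratio: 0.9588/0.8999 = 1.07.

1.07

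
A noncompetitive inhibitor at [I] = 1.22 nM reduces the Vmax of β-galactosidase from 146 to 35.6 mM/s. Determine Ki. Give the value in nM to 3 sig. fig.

0.393 nM

Noncompetitive: Vmax,app = Vmax/α with α = 1 + [I]/Ki.
α = Vmax/Vmax,app = 146/35.6 = 4.101.
Since α = 1 + [I]/Ki, [I]/Ki = 4.101 − 1 = 3.101 and Ki = 1.22/3.101 = 0.393 nM.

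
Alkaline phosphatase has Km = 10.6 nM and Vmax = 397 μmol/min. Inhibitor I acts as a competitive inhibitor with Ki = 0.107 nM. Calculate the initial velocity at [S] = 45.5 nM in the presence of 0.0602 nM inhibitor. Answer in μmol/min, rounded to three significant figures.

291 μmol/min

With α = 1 + [I]/Ki = 1 + 0.0602/0.107 = 1.563, the competitive rate law is v = Vmax[S] / (αKm + [S]).
v = 397×45.5 / (1.563×10.6 + 45.5) = 18060/62.06 = 291 μmol/min.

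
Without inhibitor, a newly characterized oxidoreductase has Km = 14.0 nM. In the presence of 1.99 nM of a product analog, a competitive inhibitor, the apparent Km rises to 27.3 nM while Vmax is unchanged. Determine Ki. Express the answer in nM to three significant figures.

Competitive: Km,app = α·Km with α = 1 + [I]/Ki.
α = Km,app/Km = 27.3/14.0 = 1.950.
Ki = [I]/(α − 1) = 1.99/0.9500 = 2.09 nM.

2.09 nM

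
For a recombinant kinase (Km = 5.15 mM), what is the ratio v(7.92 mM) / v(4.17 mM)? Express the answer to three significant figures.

The fractional saturations are [S]/(Km+[S]) = 4.17/9.320 = 0.4474 and 7.92/13.07 = 0.6060.
v₂/v₁ is just their ratio: 0.6060/0.4474 = 1.35.

1.35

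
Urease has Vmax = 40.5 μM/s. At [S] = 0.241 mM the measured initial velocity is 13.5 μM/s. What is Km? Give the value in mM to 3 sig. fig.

0.482 mM

v/Vmax = 13.5/40.5 = 0.3333 = [S]/(Km+[S]).
So Km + [S] = [S]/0.3333 = 0.7230 mM, giving Km = 0.7230 − 0.241 = 0.482 mM.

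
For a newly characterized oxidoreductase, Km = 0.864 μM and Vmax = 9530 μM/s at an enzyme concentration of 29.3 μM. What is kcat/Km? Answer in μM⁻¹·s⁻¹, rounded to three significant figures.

kcat = Vmax/[E]total = 9530/29.3 = 325 s⁻¹.
kcat/Km = 325/0.864 = 376 μM⁻¹·s⁻¹.

376 μM⁻¹·s⁻¹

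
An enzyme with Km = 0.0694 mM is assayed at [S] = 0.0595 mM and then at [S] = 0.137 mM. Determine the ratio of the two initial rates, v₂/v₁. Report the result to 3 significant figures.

1.44

Since Vmax cancels, v₂/v₁ = [S]₂(Km+[S]₁) / [S]₁(Km+[S]₂).
= 0.137×(0.0694+0.0595) / (0.0595×(0.0694+0.137)) = 0.01766/0.01228 = 1.44.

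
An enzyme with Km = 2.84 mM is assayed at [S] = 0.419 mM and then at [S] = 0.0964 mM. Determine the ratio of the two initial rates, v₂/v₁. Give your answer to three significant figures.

0.255

Since Vmax cancels, v₂/v₁ = [S]₂(Km+[S]₁) / [S]₁(Km+[S]₂).
= 0.0964×(2.84+0.419) / (0.419×(2.84+0.0964)) = 0.3142/1.230 = 0.255.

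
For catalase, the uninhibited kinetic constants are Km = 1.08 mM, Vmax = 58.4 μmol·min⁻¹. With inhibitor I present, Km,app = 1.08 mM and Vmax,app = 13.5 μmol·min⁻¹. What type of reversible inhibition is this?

noncompetitive

Vmax decreases (58.4 → 13.5 μmol·min⁻¹) while Km is unchanged — pure noncompetitive inhibition.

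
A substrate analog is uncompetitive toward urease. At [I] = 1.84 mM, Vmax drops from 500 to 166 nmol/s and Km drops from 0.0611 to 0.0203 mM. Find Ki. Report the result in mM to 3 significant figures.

0.914 mM

Uncompetitive: Vmax,app = Vmax/α (and Km,app = Km/α) with α = 1 + [I]/Ki.
α = Vmax/Vmax,app = 500/166 = 3.012.
Since α = 1 + [I]/Ki, [I]/Ki = 3.012 − 1 = 2.012 and Ki = 1.84/2.012 = 0.914 mM.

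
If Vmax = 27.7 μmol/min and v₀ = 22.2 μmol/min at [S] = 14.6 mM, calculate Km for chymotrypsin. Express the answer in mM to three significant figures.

3.62 mM

v/Vmax = 22.2/27.7 = 0.8014 = [S]/(Km+[S]).
So Km + [S] = [S]/0.8014 = 18.22 mM, giving Km = 18.22 − 14.6 = 3.62 mM.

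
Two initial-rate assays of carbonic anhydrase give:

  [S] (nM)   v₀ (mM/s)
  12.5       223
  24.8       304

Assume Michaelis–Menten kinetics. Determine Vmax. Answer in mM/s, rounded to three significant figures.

482 mM/s

In reciprocal form, 1/v = (Km/Vmax)·(1/[S]) + 1/Vmax. The two points give (1/[S], 1/v) = (0.08000, 0.004484) and (0.04032, 0.003289).
Slope = (0.004484 − 0.003289)/(0.08000 − 0.04032) = 0.03011; intercept = 0.004484 − 0.03011×0.08000 = 0.002075.
Vmax = 1/intercept = 482 mM/s; Km = slope × Vmax = 0.03011 × 482 = 14.5 nM.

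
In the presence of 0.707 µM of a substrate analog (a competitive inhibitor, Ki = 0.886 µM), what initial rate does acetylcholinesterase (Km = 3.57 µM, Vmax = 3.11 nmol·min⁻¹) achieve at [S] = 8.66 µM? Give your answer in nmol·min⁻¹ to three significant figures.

With α = 1 + [I]/Ki = 1 + 0.707/0.886 = 1.798, the competitive rate law is v = Vmax[S] / (αKm + [S]).
v = 3.11×8.66 / (1.798×3.57 + 8.66) = 26.93/15.08 = 1.79 nmol·min⁻¹.

1.79 nmol·min⁻¹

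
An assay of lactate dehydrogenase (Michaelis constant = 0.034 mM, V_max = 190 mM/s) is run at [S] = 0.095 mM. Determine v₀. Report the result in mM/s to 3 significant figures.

[S]/(Km+[S]) = 0.095/0.1290 = 0.7364, the fractional saturation.
v = 0.7364 × Vmax = 0.7364 × 190 = 140 mM/s.

140 mM/s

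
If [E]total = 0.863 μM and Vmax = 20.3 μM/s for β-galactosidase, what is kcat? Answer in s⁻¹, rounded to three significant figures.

23.5 s⁻¹

kcat = Vmax/[E]total = 20.3 μM/s / 0.863 μM = 23.5 s⁻¹.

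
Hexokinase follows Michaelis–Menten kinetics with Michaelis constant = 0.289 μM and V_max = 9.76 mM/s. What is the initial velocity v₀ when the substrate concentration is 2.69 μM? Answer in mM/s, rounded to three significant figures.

[S]/(Km+[S]) = 2.69/2.979 = 0.9030, the fractional saturation.
v = 0.9030 × Vmax = 0.9030 × 9.76 = 8.81 mM/s.

8.81 mM/s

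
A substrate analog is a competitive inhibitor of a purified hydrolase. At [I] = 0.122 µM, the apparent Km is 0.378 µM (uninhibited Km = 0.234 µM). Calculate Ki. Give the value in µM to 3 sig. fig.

Competitive: Km,app = α·Km with α = 1 + [I]/Ki.
α = Km,app/Km = 0.378/0.234 = 1.615.
Since α = 1 + [I]/Ki, [I]/Ki = 1.615 − 1 = 0.6154 and Ki = 0.122/0.6154 = 0.198 µM.

0.198 µM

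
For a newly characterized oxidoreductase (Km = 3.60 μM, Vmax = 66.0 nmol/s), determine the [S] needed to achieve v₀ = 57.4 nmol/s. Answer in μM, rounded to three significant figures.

24.0 μM

The required fractional saturation is v/Vmax = 57.4/66.0 = 0.8697.
Then [S]/(Km+[S]) = 0.8697 ⇒ [S] = 3.60 × 0.8697/(1 − 0.8697) = 24.0 μM.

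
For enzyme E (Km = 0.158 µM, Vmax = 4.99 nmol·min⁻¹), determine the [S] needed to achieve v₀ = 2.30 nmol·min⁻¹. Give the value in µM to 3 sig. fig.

The required fractional saturation is v/Vmax = 2.30/4.99 = 0.4609.
Then [S]/(Km+[S]) = 0.4609 ⇒ [S] = 0.158 × 0.4609/(1 − 0.4609) = 0.135 µM.

0.135 µM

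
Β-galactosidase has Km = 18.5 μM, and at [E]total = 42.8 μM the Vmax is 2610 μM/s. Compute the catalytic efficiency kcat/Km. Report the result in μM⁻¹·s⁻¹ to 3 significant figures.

kcat = Vmax/[E]total = 2610/42.8 = 61.0 s⁻¹.
kcat/Km = 61.0/18.5 = 3.30 μM⁻¹·s⁻¹.

3.30 μM⁻¹·s⁻¹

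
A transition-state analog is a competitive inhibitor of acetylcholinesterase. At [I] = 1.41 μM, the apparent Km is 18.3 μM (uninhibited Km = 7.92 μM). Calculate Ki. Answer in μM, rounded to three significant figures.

Competitive: Km,app = α·Km with α = 1 + [I]/Ki.
α = Km,app/Km = 18.3/7.92 = 2.311.
Since α = 1 + [I]/Ki, [I]/Ki = 2.311 − 1 = 1.311 and Ki = 1.41/1.311 = 1.08 μM.

1.08 μM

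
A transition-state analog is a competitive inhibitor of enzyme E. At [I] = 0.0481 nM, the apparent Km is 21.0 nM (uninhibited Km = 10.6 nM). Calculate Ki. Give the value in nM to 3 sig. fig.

0.0490 nM

Competitive: Km,app = α·Km with α = 1 + [I]/Ki.
α = Km,app/Km = 21.0/10.6 = 1.981.
Since α = 1 + [I]/Ki, [I]/Ki = 1.981 − 1 = 0.9811 and Ki = 0.0481/0.9811 = 0.0490 nM.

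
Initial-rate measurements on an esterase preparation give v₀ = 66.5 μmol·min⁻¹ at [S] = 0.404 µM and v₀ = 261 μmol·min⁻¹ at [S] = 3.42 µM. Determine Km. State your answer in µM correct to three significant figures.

2.20 µM

In reciprocal form, 1/v = (Km/Vmax)·(1/[S]) + 1/Vmax. The two points give (1/[S], 1/v) = (2.475, 0.01504) and (0.2924, 0.003831).
Slope = (0.01504 − 0.003831)/(2.475 − 0.2924) = 0.005134; intercept = 0.01504 − 0.005134×2.475 = 0.002330.
Vmax = 1/intercept = 429 μmol·min⁻¹; Km = slope × Vmax = 0.005134 × 429 = 2.20 µM.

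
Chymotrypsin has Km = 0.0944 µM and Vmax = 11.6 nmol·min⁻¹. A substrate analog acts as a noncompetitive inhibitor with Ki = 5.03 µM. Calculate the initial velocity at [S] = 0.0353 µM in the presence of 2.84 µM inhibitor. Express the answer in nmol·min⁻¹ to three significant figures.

α = 1 + [I]/Ki = 1 + 2.84/5.03 = 1.565.
For a noncompetitive inhibitor, Vmax is reduced to Vmax/α while Km is unchanged: Km,app = 0.0944 µM, Vmax,app = 7.41 nmol·min⁻¹.
v = Vmax,app·[S]/(Km,app + [S]) = 7.41 × 0.0353/(0.0944 + 0.0353) = 2.02 nmol·min⁻¹.

2.02 nmol·min⁻¹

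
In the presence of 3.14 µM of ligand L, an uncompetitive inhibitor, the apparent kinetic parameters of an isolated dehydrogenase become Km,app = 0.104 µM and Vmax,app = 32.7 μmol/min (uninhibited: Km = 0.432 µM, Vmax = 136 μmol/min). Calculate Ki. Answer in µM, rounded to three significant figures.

0.994 µM

Uncompetitive: Vmax,app = Vmax/α (and Km,app = Km/α) with α = 1 + [I]/Ki.
α = Vmax/Vmax,app = 136/32.7 = 4.159.
Since α = 1 + [I]/Ki, [I]/Ki = 4.159 − 1 = 3.159 and Ki = 3.14/3.159 = 0.994 µM.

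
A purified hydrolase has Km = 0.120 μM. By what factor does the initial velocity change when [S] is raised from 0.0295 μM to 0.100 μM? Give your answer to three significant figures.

The fractional saturations are [S]/(Km+[S]) = 0.0295/0.1495 = 0.1973 and 0.100/0.2200 = 0.4545.
v₂/v₁ is just their ratio: 0.4545/0.1973 = 2.30.

2.30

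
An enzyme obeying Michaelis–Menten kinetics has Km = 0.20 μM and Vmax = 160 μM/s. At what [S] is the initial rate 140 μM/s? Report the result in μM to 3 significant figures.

The required fractional saturation is v/Vmax = 140/160 = 0.8750.
Then [S]/(Km+[S]) = 0.8750 ⇒ [S] = 0.20 × 0.8750/(1 − 0.8750) = 1.40 μM.

1.40 μM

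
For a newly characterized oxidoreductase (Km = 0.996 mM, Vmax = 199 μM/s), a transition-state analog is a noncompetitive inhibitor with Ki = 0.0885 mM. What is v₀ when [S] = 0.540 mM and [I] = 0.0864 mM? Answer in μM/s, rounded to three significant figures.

α = 1 + [I]/Ki = 1 + 0.0864/0.0885 = 1.976.
For a noncompetitive inhibitor, Vmax is reduced to Vmax/α while Km is unchanged: Km,app = 0.996 mM, Vmax,app = 101 μM/s.
v = Vmax,app·[S]/(Km,app + [S]) = 101 × 0.540/(0.996 + 0.540) = 35.4 μM/s.

35.4 μM/s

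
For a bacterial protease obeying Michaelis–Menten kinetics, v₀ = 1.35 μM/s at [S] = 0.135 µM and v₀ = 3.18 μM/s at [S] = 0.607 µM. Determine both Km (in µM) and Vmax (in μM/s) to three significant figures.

In reciprocal form, 1/v = (Km/Vmax)·(1/[S]) + 1/Vmax. The two points give (1/[S], 1/v) = (7.407, 0.7407) and (1.647, 0.3145).
Slope = (0.7407 − 0.3145)/(7.407 − 1.647) = 0.07401; intercept = 0.7407 − 0.07401×7.407 = 0.1925.
Vmax = 1/intercept = 5.19 μM/s; Km = slope × Vmax = 0.07401 × 5.19 = 0.384 µM.

Km = 0.384 µM; Vmax = 5.19 μM/s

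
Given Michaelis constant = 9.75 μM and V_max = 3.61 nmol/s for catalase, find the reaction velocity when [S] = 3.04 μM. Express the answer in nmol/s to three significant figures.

[S]/(Km+[S]) = 3.04/12.79 = 0.2377, the fractional saturation.
v = 0.2377 × Vmax = 0.2377 × 3.61 = 0.858 nmol/s.

0.858 nmol/s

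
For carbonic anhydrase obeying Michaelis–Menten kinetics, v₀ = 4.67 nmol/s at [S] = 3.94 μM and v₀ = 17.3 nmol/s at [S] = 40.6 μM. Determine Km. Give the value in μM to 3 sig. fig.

In reciprocal form, 1/v = (Km/Vmax)·(1/[S]) + 1/Vmax. The two points give (1/[S], 1/v) = (0.2538, 0.2141) and (0.02463, 0.05780).
Slope = (0.2141 − 0.05780)/(0.2538 − 0.02463) = 0.6821; intercept = 0.2141 − 0.6821×0.2538 = 0.04100.
Vmax = 1/intercept = 24.4 nmol/s; Km = slope × Vmax = 0.6821 × 24.4 = 16.6 μM.

16.6 μM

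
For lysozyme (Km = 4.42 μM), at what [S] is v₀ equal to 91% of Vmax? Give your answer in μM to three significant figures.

v/Vmax = [S]/(Km+[S]) = 0.91, so [S] = Km·0.91/(1 − 0.91) = 4.42 × 10.11.
[S] = 44.7 μM.

44.7 μM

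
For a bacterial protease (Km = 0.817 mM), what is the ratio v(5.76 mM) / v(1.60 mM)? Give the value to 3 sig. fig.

Since Vmax cancels, v₂/v₁ = [S]₂(Km+[S]₁) / [S]₁(Km+[S]₂).
= 5.76×(0.817+1.60) / (1.60×(0.817+5.76)) = 13.92/10.52 = 1.32.

1.32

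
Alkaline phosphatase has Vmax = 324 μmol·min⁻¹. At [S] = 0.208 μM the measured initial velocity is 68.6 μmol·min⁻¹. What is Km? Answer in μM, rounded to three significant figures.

0.774 μM

v/Vmax = 68.6/324 = 0.2117 = [S]/(Km+[S]).
So Km + [S] = [S]/0.2117 = 0.9824 μM, giving Km = 0.9824 − 0.208 = 0.774 μM.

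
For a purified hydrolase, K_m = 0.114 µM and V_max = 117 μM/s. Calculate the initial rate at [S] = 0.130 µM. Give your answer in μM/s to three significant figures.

v = Vmax·[S]/(Km + [S]) = 117 × 0.130 / (0.114 + 0.130)
  = 15.21 / 0.2440 = 62.3 μM/s.

62.3 μM/s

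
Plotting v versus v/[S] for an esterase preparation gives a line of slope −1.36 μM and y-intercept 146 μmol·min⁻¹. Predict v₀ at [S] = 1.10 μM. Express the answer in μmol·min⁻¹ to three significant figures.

65.3 μmol·min⁻¹

In the Eadie–Hofstee form v = Vmax − Km·(v/[S]), the slope is −Km and the intercept is Vmax, so Km = 1.36 μM and Vmax = 146 μmol·min⁻¹.
v = 146 × 1.10/(1.36 + 1.10) = 65.3 μmol·min⁻¹.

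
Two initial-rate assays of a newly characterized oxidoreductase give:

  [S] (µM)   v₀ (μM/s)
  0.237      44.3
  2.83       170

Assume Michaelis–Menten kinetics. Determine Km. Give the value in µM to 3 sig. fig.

0.991 µM

From v = Vmax[S]/(Km+[S]), each point gives Vmax = v(Km+[S])/[S].
Equating: 44.3(Km+0.237)/0.237 = 170(Km+2.83)/2.83.
186.9·Km + 44.3 = 60.07·Km + 170, so (186.9 − 60.07)·Km = 170 − 44.3.
Km = 125.7/126.8 = 0.991 µM; then Vmax = 44.3(0.991+0.237)/0.237 = 230 μM/s.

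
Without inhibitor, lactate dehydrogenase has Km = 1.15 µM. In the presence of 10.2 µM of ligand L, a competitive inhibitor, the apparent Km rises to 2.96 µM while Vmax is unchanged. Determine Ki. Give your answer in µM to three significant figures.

Competitive: Km,app = α·Km with α = 1 + [I]/Ki.
α = Km,app/Km = 2.96/1.15 = 2.574.
Ki = [I]/(α − 1) = 10.2/1.574 = 6.48 µM.

6.48 µM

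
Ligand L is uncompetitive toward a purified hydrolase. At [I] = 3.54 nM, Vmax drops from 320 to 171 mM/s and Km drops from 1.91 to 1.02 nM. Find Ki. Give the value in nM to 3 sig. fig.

4.06 nM

Uncompetitive: Vmax,app = Vmax/α (and Km,app = Km/α) with α = 1 + [I]/Ki.
α = Vmax/Vmax,app = 320/171 = 1.871.
Since α = 1 + [I]/Ki, [I]/Ki = 1.871 − 1 = 0.8713 and Ki = 3.54/0.8713 = 4.06 nM.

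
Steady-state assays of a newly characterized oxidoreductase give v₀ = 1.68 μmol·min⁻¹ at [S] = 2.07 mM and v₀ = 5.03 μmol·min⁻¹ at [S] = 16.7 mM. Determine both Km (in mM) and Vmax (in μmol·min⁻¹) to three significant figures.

In reciprocal form, 1/v = (Km/Vmax)·(1/[S]) + 1/Vmax. The two points give (1/[S], 1/v) = (0.4831, 0.5952) and (0.05988, 0.1988).
Slope = (0.5952 − 0.1988)/(0.4831 − 0.05988) = 0.9367; intercept = 0.5952 − 0.9367×0.4831 = 0.1427.
Vmax = 1/intercept = 7.01 μmol·min⁻¹; Km = slope × Vmax = 0.9367 × 7.01 = 6.56 mM.

Km = 6.56 mM; Vmax = 7.01 μmol·min⁻¹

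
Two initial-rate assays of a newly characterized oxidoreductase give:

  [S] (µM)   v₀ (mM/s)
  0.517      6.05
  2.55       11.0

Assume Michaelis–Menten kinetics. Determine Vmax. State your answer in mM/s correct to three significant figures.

From v = Vmax[S]/(Km+[S]), each point gives Vmax = v(Km+[S])/[S].
Equating: 6.05(Km+0.517)/0.517 = 11.0(Km+2.55)/2.55.
11.70·Km + 6.05 = 4.314·Km + 11.0, so (11.70 − 4.314)·Km = 11.0 − 6.05.
Km = 4.950/7.388 = 0.670 µM; then Vmax = 6.05(0.670+0.517)/0.517 = 13.9 mM/s.

13.9 mM/s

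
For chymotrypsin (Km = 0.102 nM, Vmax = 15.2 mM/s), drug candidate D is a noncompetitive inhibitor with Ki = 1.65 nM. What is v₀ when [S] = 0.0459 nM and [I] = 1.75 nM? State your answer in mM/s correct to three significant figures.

2.29 mM/s

α = 1 + [I]/Ki = 1 + 1.75/1.65 = 2.061.
For a noncompetitive inhibitor, Vmax is reduced to Vmax/α while Km is unchanged: Km,app = 0.102 nM, Vmax,app = 7.38 mM/s.
v = Vmax,app·[S]/(Km,app + [S]) = 7.38 × 0.0459/(0.102 + 0.0459) = 2.29 mM/s.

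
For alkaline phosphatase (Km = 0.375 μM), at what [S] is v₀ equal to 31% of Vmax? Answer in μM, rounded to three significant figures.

v/Vmax = [S]/(Km+[S]) = 0.31, so [S] = Km·0.31/(1 − 0.31) = 0.375 × 0.4493.
[S] = 0.168 μM.

0.168 μM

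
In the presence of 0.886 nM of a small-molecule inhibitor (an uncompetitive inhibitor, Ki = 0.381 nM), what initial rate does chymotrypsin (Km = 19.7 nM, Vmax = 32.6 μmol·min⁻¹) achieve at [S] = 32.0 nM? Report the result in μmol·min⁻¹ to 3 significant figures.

8.27 μmol·min⁻¹

α = 1 + [I]/Ki = 1 + 0.886/0.381 = 3.325.
For an uncompetitive inhibitor, both parameters are divided by α, giving Vmax/α and Km/α: Km,app = 5.92 nM, Vmax,app = 9.80 μmol·min⁻¹.
v = Vmax,app·[S]/(Km,app + [S]) = 9.80 × 32.0/(5.92 + 32.0) = 8.27 μmol·min⁻¹.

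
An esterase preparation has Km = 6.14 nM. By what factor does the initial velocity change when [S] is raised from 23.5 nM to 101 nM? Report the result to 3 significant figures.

1.19

The fractional saturations are [S]/(Km+[S]) = 23.5/29.64 = 0.7928 and 101/107.1 = 0.9427.
v₂/v₁ is just their ratio: 0.9427/0.7928 = 1.19.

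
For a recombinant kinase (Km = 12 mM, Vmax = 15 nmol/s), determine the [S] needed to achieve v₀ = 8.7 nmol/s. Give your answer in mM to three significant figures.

The required fractional saturation is v/Vmax = 8.7/15 = 0.5800.
Then [S]/(Km+[S]) = 0.5800 ⇒ [S] = 12 × 0.5800/(1 − 0.5800) = 16.6 mM.

16.6 mM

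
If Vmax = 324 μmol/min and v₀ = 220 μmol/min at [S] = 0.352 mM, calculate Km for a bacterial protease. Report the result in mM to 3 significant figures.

0.166 mM

v/Vmax = 220/324 = 0.6790 = [S]/(Km+[S]).
So Km + [S] = [S]/0.6790 = 0.5184 mM, giving Km = 0.5184 − 0.352 = 0.166 mM.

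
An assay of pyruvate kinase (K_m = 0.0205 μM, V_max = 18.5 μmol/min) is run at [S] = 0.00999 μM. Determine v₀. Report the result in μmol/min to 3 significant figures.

6.06 μmol/min

[S]/(Km+[S]) = 0.00999/0.03049 = 0.3276, the fractional saturation.
v = 0.3276 × Vmax = 0.3276 × 18.5 = 6.06 μmol/min.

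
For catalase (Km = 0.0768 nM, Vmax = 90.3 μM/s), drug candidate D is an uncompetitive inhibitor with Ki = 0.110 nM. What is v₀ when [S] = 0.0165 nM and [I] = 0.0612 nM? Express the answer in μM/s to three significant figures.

14.5 μM/s

With α = 1 + [I]/Ki = 1 + 0.0612/0.110 = 1.556, the uncompetitive rate law is v = (Vmax/α)·[S] / (Km/α + [S]).
v = (90.3/1.556)×0.0165 / (0.0768/1.556 + 0.0165) = 0.9573/0.06585 = 14.5 μM/s.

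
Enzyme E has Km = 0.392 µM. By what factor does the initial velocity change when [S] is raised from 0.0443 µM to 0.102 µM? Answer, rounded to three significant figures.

The fractional saturations are [S]/(Km+[S]) = 0.0443/0.4363 = 0.1015 and 0.102/0.4940 = 0.2065.
v₂/v₁ is just their ratio: 0.2065/0.1015 = 2.03.

2.03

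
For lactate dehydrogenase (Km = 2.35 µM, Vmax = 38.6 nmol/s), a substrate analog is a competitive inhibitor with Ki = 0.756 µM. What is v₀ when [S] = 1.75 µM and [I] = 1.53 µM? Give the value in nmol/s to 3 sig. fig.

7.63 nmol/s

With α = 1 + [I]/Ki = 1 + 1.53/0.756 = 3.024, the competitive rate law is v = Vmax[S] / (αKm + [S]).
v = 38.6×1.75 / (3.024×2.35 + 1.75) = 67.55/8.856 = 7.63 nmol/s.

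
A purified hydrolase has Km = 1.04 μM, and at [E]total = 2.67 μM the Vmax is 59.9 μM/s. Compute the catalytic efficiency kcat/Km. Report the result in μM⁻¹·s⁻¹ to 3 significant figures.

kcat = Vmax/[E]total = 59.9/2.67 = 22.4 s⁻¹.
kcat/Km = 22.4/1.04 = 21.6 μM⁻¹·s⁻¹.

21.6 μM⁻¹·s⁻¹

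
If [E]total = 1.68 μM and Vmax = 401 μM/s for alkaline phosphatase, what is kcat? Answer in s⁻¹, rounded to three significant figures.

kcat = Vmax/[E]total = 401 μM/s / 1.68 μM = 239 s⁻¹.

239 s⁻¹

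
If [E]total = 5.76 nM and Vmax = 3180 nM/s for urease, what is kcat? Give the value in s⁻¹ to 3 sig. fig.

kcat = Vmax/[E]total = 3180 nM/s / 5.76 nM = 552 s⁻¹.

552 s⁻¹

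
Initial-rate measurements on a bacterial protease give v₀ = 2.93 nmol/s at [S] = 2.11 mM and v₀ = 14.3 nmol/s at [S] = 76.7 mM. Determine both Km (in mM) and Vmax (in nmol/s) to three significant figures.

In reciprocal form, 1/v = (Km/Vmax)·(1/[S]) + 1/Vmax. The two points give (1/[S], 1/v) = (0.4739, 0.3413) and (0.01304, 0.06993).
Slope = (0.3413 − 0.06993)/(0.4739 − 0.01304) = 0.5888; intercept = 0.3413 − 0.5888×0.4739 = 0.06225.
Vmax = 1/intercept = 16.1 nmol/s; Km = slope × Vmax = 0.5888 × 16.1 = 9.46 mM.

Km = 9.46 mM; Vmax = 16.1 nmol/s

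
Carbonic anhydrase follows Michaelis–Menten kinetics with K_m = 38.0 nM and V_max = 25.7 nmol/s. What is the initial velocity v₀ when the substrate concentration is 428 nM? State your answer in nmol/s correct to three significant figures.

[S]/(Km+[S]) = 428/466.0 = 0.9185, the fractional saturation.
v = 0.9185 × Vmax = 0.9185 × 25.7 = 23.6 nmol/s.

23.6 nmol/s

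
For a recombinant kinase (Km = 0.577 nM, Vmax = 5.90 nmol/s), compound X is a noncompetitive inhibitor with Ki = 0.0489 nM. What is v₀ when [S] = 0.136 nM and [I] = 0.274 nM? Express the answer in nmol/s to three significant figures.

0.170 nmol/s

α = 1 + [I]/Ki = 1 + 0.274/0.0489 = 6.603.
For a noncompetitive inhibitor, Vmax is reduced to Vmax/α while Km is unchanged: Km,app = 0.577 nM, Vmax,app = 0.893 nmol/s.
v = Vmax,app·[S]/(Km,app + [S]) = 0.893 × 0.136/(0.577 + 0.136) = 0.170 nmol/s.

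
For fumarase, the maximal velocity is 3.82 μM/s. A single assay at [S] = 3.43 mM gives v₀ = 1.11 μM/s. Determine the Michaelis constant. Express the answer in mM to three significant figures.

From v = Vmax[S]/(Km+[S]), Km = [S](Vmax − v)/v.
Km = 3.43 × (3.82 − 1.11) / 1.11 = 9.295/1.11 = 8.37 mM.

8.37 mM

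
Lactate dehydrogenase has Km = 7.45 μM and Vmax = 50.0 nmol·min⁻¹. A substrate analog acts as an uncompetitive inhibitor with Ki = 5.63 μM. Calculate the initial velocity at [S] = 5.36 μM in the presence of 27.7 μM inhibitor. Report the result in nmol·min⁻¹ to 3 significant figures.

6.84 nmol·min⁻¹

α = 1 + [I]/Ki = 1 + 27.7/5.63 = 5.920.
For an uncompetitive inhibitor, both parameters are divided by α, giving Vmax/α and Km/α: Km,app = 1.26 μM, Vmax,app = 8.45 nmol·min⁻¹.
v = Vmax,app·[S]/(Km,app + [S]) = 8.45 × 5.36/(1.26 + 5.36) = 6.84 nmol·min⁻¹.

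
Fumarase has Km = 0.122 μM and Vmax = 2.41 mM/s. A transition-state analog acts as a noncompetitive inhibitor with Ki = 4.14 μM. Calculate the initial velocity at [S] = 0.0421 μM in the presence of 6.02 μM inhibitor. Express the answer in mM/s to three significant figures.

α = 1 + [I]/Ki = 1 + 6.02/4.14 = 2.454.
For a noncompetitive inhibitor, Vmax is reduced to Vmax/α while Km is unchanged: Km,app = 0.122 μM, Vmax,app = 0.982 mM/s.
v = Vmax,app·[S]/(Km,app + [S]) = 0.982 × 0.0421/(0.122 + 0.0421) = 0.252 mM/s.

0.252 mM/s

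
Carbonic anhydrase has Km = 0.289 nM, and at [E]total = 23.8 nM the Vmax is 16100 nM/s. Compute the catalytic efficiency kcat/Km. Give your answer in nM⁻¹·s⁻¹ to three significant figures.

2340 nM⁻¹·s⁻¹

kcat = Vmax/[E]total = 16100/23.8 = 676 s⁻¹.
kcat/Km = 676/0.289 = 2340 nM⁻¹·s⁻¹.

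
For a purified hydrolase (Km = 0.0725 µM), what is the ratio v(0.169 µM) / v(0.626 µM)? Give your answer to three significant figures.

Since Vmax cancels, v₂/v₁ = [S]₂(Km+[S]₁) / [S]₁(Km+[S]₂).
= 0.169×(0.0725+0.626) / (0.626×(0.0725+0.169)) = 0.1180/0.1512 = 0.781.

0.781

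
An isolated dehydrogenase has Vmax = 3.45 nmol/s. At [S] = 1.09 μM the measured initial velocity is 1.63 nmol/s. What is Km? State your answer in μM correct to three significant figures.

From v = Vmax[S]/(Km+[S]), Km = [S](Vmax − v)/v.
Km = 1.09 × (3.45 − 1.63) / 1.63 = 1.984/1.63 = 1.22 μM.

1.22 μM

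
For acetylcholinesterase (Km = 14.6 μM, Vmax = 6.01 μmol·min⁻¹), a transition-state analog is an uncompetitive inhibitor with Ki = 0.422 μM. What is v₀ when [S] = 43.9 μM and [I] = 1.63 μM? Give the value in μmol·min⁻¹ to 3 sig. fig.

1.16 μmol·min⁻¹

With α = 1 + [I]/Ki = 1 + 1.63/0.422 = 4.863, the uncompetitive rate law is v = (Vmax/α)·[S] / (Km/α + [S]).
v = (6.01/4.863)×43.9 / (14.6/4.863 + 43.9) = 54.26/46.90 = 1.16 μmol·min⁻¹.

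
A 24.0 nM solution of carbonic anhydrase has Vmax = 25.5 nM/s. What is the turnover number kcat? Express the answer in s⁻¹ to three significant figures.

1.06 s⁻¹

kcat = Vmax/[E]total = 25.5 nM/s / 24.0 nM = 1.06 s⁻¹.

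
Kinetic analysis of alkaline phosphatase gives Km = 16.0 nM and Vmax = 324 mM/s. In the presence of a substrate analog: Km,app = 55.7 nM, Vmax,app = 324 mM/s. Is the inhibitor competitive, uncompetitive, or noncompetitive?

competitive

Km increases (16.0 → 55.7 nM) while Vmax is unchanged — the hallmark of competitive inhibition.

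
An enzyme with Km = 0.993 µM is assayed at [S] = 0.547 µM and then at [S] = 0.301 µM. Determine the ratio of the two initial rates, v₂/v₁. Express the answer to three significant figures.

Since Vmax cancels, v₂/v₁ = [S]₂(Km+[S]₁) / [S]₁(Km+[S]₂).
= 0.301×(0.993+0.547) / (0.547×(0.993+0.301)) = 0.4635/0.7078 = 0.655.

0.655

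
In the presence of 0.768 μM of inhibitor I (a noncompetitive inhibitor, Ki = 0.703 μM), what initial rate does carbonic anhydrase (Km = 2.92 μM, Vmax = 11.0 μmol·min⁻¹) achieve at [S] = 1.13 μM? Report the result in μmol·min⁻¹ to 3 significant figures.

With α = 1 + [I]/Ki = 1 + 0.768/0.703 = 2.092, the noncompetitive rate law is v = (Vmax/α)·[S] / (Km + [S]).
v = (11.0/2.092)×1.13 / (2.92 + 1.13) = 5.940/4.050 = 1.47 μmol·min⁻¹.

1.47 μmol·min⁻¹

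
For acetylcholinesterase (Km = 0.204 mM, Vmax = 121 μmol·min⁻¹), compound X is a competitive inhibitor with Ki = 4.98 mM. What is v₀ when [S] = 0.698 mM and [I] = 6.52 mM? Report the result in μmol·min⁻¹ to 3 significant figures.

72.2 μmol·min⁻¹

α = 1 + [I]/Ki = 1 + 6.52/4.98 = 2.309.
For a competitive inhibitor, Vmax is unchanged and the apparent Km becomes α·Km: Km,app = 0.471 mM, Vmax,app = 121 μmol·min⁻¹.
v = Vmax,app·[S]/(Km,app + [S]) = 121 × 0.698/(0.471 + 0.698) = 72.2 μmol·min⁻¹.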